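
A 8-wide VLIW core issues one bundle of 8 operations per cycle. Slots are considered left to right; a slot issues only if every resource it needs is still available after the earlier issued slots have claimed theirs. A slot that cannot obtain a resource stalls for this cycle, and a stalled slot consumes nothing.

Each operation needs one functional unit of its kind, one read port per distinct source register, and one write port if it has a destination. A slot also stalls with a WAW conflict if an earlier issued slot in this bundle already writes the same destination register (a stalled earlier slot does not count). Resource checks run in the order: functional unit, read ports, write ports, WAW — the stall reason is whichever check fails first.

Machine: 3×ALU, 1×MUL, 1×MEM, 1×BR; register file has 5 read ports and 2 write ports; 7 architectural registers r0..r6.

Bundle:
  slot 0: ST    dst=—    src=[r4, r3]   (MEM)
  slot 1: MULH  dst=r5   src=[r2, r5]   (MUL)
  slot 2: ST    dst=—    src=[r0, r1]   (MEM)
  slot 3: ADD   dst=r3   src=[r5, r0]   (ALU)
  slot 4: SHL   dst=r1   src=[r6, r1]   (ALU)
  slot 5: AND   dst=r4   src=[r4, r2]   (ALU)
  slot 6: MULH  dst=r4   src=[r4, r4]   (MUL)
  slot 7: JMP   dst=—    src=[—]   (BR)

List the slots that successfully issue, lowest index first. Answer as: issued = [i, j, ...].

  0. MEM ⇒ go  {3A/1Mu/0Ld/1B | 3r 2w}
  1. MUL→r5 ⇒ go  {3A/0Mu/0Ld/1B | 1r 1w}
  2. MEM ⇒ no(FU)  {3A/0Mu/0Ld/1B | 1r 1w}
  3. ALU→r3 ⇒ no(RD_PORT)  {3A/0Mu/0Ld/1B | 1r 1w}
  4. ALU→r1 ⇒ no(RD_PORT)  {3A/0Mu/0Ld/1B | 1r 1w}
  5. ALU→r4 ⇒ no(RD_PORT)  {3A/0Mu/0Ld/1B | 1r 1w}
  6. MUL→r4 ⇒ no(FU)  {3A/0Mu/0Ld/1B | 1r 1w}
  7. BR ⇒ go  {3A/0Mu/0Ld/0B | 1r 1w}

issued = [0, 1, 7]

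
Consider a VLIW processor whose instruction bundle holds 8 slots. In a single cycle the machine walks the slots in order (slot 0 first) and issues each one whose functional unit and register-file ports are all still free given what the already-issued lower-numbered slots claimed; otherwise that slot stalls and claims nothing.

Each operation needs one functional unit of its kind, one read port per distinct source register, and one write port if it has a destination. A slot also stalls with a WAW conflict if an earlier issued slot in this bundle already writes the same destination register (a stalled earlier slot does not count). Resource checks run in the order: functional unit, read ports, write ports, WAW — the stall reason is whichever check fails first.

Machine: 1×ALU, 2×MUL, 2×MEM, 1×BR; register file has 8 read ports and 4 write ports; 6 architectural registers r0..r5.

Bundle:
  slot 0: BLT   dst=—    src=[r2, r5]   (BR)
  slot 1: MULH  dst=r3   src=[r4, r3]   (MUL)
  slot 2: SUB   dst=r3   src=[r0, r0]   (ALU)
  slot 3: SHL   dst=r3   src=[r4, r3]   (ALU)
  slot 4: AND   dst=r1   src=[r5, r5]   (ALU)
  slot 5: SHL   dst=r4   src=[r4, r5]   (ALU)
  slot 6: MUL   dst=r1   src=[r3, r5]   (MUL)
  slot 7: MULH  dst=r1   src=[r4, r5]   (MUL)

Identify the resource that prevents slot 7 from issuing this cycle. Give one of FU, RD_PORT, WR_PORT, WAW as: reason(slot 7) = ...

(0) want 1×BR +2rd +0wr — yes → AL1|MU2|ME2|BR0|rd6|wr4
(1) want 1×MUL +2rd +1wr — yes → AL1|MU1|ME2|BR0|rd4|wr3
(2) want 1×ALU +1rd +1wr — WAW → AL1|MU1|ME2|BR0|rd4|wr3
(3) want 1×ALU +2rd +1wr — WAW → AL1|MU1|ME2|BR0|rd4|wr3
(4) want 1×ALU +1rd +1wr — yes → AL0|MU1|ME2|BR0|rd3|wr2
(5) want 1×ALU +2rd +1wr — FU → AL0|MU1|ME2|BR0|rd3|wr2
(6) want 1×MUL +2rd +1wr — WAW → AL0|MU1|ME2|BR0|rd3|wr2
(7) want 1×MUL +2rd +1wr — WAW → AL0|MU1|ME2|BR0|rd3|wr2

reason(slot 7) = WAW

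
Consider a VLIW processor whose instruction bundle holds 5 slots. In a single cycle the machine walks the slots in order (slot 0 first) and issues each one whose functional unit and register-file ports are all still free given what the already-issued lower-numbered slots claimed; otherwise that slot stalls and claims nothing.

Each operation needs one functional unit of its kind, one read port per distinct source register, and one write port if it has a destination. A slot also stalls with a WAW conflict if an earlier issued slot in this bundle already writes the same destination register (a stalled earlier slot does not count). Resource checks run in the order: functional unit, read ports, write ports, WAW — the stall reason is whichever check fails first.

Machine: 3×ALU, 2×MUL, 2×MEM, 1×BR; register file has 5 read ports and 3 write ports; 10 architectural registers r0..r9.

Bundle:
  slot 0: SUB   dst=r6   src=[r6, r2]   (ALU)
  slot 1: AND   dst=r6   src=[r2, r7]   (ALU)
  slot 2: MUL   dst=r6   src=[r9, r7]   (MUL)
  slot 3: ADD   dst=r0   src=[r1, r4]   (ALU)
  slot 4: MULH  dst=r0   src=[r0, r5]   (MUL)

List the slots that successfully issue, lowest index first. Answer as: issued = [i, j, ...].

  0. ALU→r6 ⇒ go  {2A/2Mu/2Ld/1B | 3r 2w}
  1. ALU→r6 ⇒ no(WAW)  {2A/2Mu/2Ld/1B | 3r 2w}
  2. MUL→r6 ⇒ no(WAW)  {2A/2Mu/2Ld/1B | 3r 2w}
  3. ALU→r0 ⇒ go  {1A/2Mu/2Ld/1B | 1r 1w}
  4. MUL→r0 ⇒ no(RD_PORT)  {1A/2Mu/2Ld/1B | 1r 1w}

issued = [0, 3]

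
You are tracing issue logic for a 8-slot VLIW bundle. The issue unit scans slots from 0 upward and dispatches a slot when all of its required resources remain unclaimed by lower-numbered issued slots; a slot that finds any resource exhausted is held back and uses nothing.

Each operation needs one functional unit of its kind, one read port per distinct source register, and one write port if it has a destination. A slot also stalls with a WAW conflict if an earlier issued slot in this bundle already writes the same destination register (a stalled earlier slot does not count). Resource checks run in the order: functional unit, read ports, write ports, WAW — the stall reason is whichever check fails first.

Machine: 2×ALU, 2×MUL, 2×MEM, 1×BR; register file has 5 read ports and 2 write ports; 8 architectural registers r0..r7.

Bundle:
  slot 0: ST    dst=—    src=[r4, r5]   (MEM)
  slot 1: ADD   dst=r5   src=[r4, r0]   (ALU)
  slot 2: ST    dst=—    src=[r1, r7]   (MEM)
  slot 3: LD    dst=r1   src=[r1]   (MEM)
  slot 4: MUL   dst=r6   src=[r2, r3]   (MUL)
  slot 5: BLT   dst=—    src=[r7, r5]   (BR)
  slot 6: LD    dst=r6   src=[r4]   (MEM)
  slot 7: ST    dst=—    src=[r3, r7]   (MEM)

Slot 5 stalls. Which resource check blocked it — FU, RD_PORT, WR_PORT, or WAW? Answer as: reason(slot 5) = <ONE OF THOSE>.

  0. MEM ⇒ go  {2A/2Mu/1Ld/1B | 3r 2w}
  1. ALU→r5 ⇒ go  {1A/2Mu/1Ld/1B | 1r 1w}
  2. MEM ⇒ no(RD_PORT)  {1A/2Mu/1Ld/1B | 1r 1w}
  3. MEM→r1 ⇒ go  {1A/2Mu/0Ld/1B | 0r 0w}
  4. MUL→r6 ⇒ no(RD_PORT)  {1A/2Mu/0Ld/1B | 0r 0w}
  5. BR ⇒ no(RD_PORT)  {1A/2Mu/0Ld/1B | 0r 0w}
  6. MEM→r6 ⇒ no(FU)  {1A/2Mu/0Ld/1B | 0r 0w}
  7. MEM ⇒ no(FU)  {1A/2Mu/0Ld/1B | 0r 0w}

reason(slot 5) = RD_PORT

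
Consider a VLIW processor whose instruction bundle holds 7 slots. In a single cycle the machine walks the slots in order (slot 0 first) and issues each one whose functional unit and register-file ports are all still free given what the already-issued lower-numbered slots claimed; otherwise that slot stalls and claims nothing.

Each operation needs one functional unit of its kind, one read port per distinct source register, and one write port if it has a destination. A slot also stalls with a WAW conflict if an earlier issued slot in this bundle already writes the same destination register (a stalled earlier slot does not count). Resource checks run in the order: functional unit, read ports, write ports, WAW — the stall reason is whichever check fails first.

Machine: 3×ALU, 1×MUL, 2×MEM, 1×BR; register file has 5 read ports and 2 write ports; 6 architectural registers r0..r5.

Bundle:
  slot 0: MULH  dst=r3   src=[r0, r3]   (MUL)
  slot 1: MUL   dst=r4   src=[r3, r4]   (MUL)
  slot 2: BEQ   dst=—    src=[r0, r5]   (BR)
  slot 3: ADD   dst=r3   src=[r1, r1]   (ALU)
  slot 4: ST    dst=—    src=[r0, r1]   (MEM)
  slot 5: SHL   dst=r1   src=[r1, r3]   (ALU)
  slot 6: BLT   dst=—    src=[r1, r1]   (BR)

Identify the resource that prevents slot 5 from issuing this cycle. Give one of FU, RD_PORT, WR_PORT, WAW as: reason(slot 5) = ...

reason(slot 5) = RD_PORT

#0 MUL src=r0,r3 dispatched  <A:3 Mu:0 Ld:2 B:1 rd:3 wr:1>
#1 MUL src=r3,r4 held:FU  <A:3 Mu:0 Ld:2 B:1 rd:3 wr:1>
#2 BR src=r0,r5 dispatched  <A:3 Mu:0 Ld:2 B:0 rd:1 wr:1>
#3 ALU src=r1,r1 held:WAW  <A:3 Mu:0 Ld:2 B:0 rd:1 wr:1>
#4 MEM src=r0,r1 held:RD_PORT  <A:3 Mu:0 Ld:2 B:0 rd:1 wr:1>
#5 ALU src=r1,r3 held:RD_PORT  <A:3 Mu:0 Ld:2 B:0 rd:1 wr:1>
#6 BR src=r1,r1 held:FU  <A:3 Mu:0 Ld:2 B:0 rd:1 wr:1>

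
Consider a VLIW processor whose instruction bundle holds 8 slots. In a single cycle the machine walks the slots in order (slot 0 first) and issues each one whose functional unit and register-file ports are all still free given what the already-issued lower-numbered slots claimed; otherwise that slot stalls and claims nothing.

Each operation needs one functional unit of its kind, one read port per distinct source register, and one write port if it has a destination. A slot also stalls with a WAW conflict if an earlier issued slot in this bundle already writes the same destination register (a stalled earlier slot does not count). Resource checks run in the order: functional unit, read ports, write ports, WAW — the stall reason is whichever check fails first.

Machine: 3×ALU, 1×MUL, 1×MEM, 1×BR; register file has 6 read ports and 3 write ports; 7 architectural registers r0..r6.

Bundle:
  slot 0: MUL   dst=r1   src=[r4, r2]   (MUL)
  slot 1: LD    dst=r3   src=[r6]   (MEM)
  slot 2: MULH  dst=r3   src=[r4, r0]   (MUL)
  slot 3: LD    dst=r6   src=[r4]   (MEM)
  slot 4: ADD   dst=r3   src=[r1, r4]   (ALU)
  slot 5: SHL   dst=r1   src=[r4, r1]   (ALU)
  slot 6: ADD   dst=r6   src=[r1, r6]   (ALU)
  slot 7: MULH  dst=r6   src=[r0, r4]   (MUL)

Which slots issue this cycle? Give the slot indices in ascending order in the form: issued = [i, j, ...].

issued = [0, 1, 6]

  0. MUL→r1 ⇒ go  {3A/0Mu/1Ld/1B | 4r 2w}
  1. MEM→r3 ⇒ go  {3A/0Mu/0Ld/1B | 3r 1w}
  2. MUL→r3 ⇒ no(FU)  {3A/0Mu/0Ld/1B | 3r 1w}
  3. MEM→r6 ⇒ no(FU)  {3A/0Mu/0Ld/1B | 3r 1w}
  4. ALU→r3 ⇒ no(WAW)  {3A/0Mu/0Ld/1B | 3r 1w}
  5. ALU→r1 ⇒ no(WAW)  {3A/0Mu/0Ld/1B | 3r 1w}
  6. ALU→r6 ⇒ go  {2A/0Mu/0Ld/1B | 1r 0w}
  7. MUL→r6 ⇒ no(FU)  {2A/0Mu/0Ld/1B | 1r 0w}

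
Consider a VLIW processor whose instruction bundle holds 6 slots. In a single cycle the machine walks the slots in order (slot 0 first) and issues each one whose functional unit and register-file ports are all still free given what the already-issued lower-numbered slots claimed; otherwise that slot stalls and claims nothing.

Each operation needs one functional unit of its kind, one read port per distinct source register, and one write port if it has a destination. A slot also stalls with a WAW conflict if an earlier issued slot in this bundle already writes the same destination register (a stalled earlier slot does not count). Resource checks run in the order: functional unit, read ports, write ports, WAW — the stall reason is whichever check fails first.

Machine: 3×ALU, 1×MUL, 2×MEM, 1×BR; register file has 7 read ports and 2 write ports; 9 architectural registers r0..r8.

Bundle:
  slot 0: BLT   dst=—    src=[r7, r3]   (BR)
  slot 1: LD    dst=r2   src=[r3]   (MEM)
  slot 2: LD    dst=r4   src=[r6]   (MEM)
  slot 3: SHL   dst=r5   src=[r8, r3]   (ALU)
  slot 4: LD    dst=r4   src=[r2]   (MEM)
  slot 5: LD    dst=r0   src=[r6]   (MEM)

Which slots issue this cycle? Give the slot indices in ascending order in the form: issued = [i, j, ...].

#0 BR src=r7,r3 dispatched  <A:3 Mu:1 Ld:2 B:0 rd:5 wr:2>
#1 MEM src=r3 dispatched  <A:3 Mu:1 Ld:1 B:0 rd:4 wr:1>
#2 MEM src=r6 dispatched  <A:3 Mu:1 Ld:0 B:0 rd:3 wr:0>
#3 ALU src=r8,r3 held:WR_PORT  <A:3 Mu:1 Ld:0 B:0 rd:3 wr:0>
#4 MEM src=r2 held:FU  <A:3 Mu:1 Ld:0 B:0 rd:3 wr:0>
#5 MEM src=r6 held:FU  <A:3 Mu:1 Ld:0 B:0 rd:3 wr:0>

issued = [0, 1, 2]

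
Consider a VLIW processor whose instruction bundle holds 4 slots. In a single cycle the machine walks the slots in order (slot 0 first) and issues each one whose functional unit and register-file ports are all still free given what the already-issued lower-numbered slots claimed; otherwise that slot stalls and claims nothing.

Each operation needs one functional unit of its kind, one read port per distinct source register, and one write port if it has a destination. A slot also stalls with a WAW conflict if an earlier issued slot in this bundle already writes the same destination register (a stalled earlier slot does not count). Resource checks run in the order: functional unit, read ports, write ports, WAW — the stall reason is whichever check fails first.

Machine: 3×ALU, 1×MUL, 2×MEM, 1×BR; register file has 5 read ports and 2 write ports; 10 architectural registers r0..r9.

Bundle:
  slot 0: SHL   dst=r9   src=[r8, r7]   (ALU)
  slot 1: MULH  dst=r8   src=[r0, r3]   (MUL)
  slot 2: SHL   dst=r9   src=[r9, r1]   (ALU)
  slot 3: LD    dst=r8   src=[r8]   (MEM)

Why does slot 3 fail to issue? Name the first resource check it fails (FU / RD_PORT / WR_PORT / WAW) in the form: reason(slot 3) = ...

reason(slot 3) = WR_PORT

#0 ALU src=r8,r7 dispatched  <A:2 Mu:1 Ld:2 B:1 rd:3 wr:1>
#1 MUL src=r0,r3 dispatched  <A:2 Mu:0 Ld:2 B:1 rd:1 wr:0>
#2 ALU src=r9,r1 held:RD_PORT  <A:2 Mu:0 Ld:2 B:1 rd:1 wr:0>
#3 MEM src=r8 held:WR_PORT  <A:2 Mu:0 Ld:2 B:1 rd:1 wr:0>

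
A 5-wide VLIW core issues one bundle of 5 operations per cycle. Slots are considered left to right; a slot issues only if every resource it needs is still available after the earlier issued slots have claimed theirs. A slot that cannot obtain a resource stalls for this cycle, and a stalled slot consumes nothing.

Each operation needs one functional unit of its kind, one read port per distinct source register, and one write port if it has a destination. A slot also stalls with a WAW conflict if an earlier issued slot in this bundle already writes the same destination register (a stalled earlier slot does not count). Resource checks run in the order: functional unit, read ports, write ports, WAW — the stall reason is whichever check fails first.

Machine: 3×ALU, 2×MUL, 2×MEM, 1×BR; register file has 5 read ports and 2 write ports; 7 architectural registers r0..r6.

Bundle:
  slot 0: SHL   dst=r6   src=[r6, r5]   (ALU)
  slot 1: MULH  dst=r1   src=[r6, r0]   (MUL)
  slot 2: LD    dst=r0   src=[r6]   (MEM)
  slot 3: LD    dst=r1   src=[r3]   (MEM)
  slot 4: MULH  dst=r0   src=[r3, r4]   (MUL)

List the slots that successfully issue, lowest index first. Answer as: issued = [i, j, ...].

issued = [0, 1]

#0 ALU src=r6,r5 dispatched  <A:2 Mu:2 Ld:2 B:1 rd:3 wr:1>
#1 MUL src=r6,r0 dispatched  <A:2 Mu:1 Ld:2 B:1 rd:1 wr:0>
#2 MEM src=r6 held:WR_PORT  <A:2 Mu:1 Ld:2 B:1 rd:1 wr:0>
#3 MEM src=r3 held:WR_PORT  <A:2 Mu:1 Ld:2 B:1 rd:1 wr:0>
#4 MUL src=r3,r4 held:RD_PORT  <A:2 Mu:1 Ld:2 B:1 rd:1 wr:0>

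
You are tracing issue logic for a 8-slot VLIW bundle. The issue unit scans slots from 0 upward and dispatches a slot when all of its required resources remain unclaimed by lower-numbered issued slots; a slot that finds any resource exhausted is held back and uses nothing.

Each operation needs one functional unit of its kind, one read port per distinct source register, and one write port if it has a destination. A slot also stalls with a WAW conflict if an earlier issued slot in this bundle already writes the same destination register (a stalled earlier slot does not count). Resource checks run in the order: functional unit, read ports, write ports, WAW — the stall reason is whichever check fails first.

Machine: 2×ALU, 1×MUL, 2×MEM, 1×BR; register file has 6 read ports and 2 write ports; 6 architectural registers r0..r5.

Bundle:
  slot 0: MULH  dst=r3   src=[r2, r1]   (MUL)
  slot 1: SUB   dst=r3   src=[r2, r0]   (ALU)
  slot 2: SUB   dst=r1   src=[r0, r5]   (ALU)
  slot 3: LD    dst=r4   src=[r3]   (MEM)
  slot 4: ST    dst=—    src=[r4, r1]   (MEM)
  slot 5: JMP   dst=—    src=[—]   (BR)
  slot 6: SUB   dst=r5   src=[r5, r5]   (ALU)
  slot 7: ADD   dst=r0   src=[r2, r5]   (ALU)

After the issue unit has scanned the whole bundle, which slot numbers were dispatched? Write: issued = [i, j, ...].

slot 0 (MUL): ISSUE — free A2,Mu0,Ld2,B1 rp4 wp1
slot 1 (ALU): stall WAW — free A2,Mu0,Ld2,B1 rp4 wp1
slot 2 (ALU): ISSUE — free A1,Mu0,Ld2,B1 rp2 wp0
slot 3 (MEM): stall WR_PORT — free A1,Mu0,Ld2,B1 rp2 wp0
slot 4 (MEM): ISSUE — free A1,Mu0,Ld1,B1 rp0 wp0
slot 5 (BR): ISSUE — free A1,Mu0,Ld1,B0 rp0 wp0
slot 6 (ALU): stall RD_PORT — free A1,Mu0,Ld1,B0 rp0 wp0
slot 7 (ALU): stall RD_PORT — free A1,Mu0,Ld1,B0 rp0 wp0

issued = [0, 2, 4, 5]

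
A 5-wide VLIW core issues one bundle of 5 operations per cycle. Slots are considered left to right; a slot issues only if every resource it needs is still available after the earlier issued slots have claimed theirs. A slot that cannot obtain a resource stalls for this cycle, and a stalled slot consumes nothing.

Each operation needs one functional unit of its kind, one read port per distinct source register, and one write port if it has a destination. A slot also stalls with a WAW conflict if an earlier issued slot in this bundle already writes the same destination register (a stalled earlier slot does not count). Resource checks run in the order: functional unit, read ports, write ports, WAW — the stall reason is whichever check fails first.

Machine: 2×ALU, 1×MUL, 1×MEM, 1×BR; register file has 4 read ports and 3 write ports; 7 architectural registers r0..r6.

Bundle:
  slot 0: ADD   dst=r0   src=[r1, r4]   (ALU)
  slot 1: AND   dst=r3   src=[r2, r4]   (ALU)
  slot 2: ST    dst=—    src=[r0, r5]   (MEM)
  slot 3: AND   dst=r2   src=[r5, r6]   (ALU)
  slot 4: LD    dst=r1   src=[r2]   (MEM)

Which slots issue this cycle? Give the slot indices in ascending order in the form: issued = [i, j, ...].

#0 ALU src=r1,r4 dispatched  <A:1 Mu:1 Ld:1 B:1 rd:2 wr:2>
#1 ALU src=r2,r4 dispatched  <A:0 Mu:1 Ld:1 B:1 rd:0 wr:1>
#2 MEM src=r0,r5 held:RD_PORT  <A:0 Mu:1 Ld:1 B:1 rd:0 wr:1>
#3 ALU src=r5,r6 held:FU  <A:0 Mu:1 Ld:1 B:1 rd:0 wr:1>
#4 MEM src=r2 held:RD_PORT  <A:0 Mu:1 Ld:1 B:1 rd:0 wr:1>

issued = [0, 1]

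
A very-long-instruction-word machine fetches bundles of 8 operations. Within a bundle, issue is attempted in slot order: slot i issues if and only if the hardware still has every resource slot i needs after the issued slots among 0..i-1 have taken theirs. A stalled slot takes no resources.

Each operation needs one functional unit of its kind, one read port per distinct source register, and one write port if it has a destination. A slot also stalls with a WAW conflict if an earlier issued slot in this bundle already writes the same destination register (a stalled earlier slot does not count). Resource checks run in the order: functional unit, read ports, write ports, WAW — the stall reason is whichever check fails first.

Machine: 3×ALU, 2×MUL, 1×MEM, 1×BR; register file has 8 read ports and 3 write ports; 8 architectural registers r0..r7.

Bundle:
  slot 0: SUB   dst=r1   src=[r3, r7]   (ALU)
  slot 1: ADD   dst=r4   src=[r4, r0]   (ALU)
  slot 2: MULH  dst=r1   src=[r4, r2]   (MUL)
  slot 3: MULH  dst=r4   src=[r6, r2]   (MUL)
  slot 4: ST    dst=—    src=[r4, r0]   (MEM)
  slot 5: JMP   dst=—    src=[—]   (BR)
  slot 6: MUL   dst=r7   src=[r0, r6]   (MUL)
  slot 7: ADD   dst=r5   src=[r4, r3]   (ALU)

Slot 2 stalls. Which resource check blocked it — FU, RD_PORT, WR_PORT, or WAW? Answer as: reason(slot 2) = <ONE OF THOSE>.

reason(slot 2) = WAW

#0 ALU src=r3,r7 dispatched  <A:2 Mu:2 Ld:1 B:1 rd:6 wr:2>
#1 ALU src=r4,r0 dispatched  <A:1 Mu:2 Ld:1 B:1 rd:4 wr:1>
#2 MUL src=r4,r2 held:WAW  <A:1 Mu:2 Ld:1 B:1 rd:4 wr:1>
#3 MUL src=r6,r2 held:WAW  <A:1 Mu:2 Ld:1 B:1 rd:4 wr:1>
#4 MEM src=r4,r0 dispatched  <A:1 Mu:2 Ld:0 B:1 rd:2 wr:1>
#5 BR src=- dispatched  <A:1 Mu:2 Ld:0 B:0 rd:2 wr:1>
#6 MUL src=r0,r6 dispatched  <A:1 Mu:1 Ld:0 B:0 rd:0 wr:0>
#7 ALU src=r4,r3 held:RD_PORT  <A:1 Mu:1 Ld:0 B:0 rd:0 wr:0>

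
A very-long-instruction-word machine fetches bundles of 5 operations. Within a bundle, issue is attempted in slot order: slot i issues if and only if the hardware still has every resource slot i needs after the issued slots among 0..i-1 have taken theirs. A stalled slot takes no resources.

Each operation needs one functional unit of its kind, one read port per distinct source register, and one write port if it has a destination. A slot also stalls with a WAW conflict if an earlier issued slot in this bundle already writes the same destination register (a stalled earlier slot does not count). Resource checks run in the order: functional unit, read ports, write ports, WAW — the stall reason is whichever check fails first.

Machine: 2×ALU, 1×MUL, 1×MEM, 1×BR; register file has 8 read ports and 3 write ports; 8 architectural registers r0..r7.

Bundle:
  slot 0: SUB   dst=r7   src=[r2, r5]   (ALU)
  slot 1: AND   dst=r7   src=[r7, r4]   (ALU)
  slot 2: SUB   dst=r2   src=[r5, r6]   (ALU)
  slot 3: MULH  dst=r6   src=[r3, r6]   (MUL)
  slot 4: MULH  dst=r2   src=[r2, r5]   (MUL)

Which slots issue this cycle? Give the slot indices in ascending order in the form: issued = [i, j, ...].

#0 ALU src=r2,r5 dispatched  <A:1 Mu:1 Ld:1 B:1 rd:6 wr:2>
#1 ALU src=r7,r4 held:WAW  <A:1 Mu:1 Ld:1 B:1 rd:6 wr:2>
#2 ALU src=r5,r6 dispatched  <A:0 Mu:1 Ld:1 B:1 rd:4 wr:1>
#3 MUL src=r3,r6 dispatched  <A:0 Mu:0 Ld:1 B:1 rd:2 wr:0>
#4 MUL src=r2,r5 held:FU  <A:0 Mu:0 Ld:1 B:1 rd:2 wr:0>

issued = [0, 2, 3]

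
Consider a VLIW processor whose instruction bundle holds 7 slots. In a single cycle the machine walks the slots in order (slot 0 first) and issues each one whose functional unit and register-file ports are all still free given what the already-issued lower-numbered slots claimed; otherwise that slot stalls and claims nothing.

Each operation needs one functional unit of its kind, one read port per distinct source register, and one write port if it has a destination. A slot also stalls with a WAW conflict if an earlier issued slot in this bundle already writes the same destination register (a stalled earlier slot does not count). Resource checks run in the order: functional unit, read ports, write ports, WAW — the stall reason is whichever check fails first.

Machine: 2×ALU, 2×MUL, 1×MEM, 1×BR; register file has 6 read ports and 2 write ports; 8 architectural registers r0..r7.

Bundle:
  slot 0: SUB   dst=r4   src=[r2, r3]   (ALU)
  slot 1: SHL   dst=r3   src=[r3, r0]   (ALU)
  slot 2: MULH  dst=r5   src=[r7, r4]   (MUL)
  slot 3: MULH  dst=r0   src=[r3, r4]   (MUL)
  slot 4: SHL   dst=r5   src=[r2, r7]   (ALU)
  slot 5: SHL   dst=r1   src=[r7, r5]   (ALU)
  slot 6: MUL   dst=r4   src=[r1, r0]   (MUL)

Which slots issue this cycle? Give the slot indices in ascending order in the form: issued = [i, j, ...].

issued = [0, 1]

slot 0 (ALU): ISSUE — free A1,Mu2,Ld1,B1 rp4 wp1
slot 1 (ALU): ISSUE — free A0,Mu2,Ld1,B1 rp2 wp0
slot 2 (MUL): stall WR_PORT — free A0,Mu2,Ld1,B1 rp2 wp0
slot 3 (MUL): stall WR_PORT — free A0,Mu2,Ld1,B1 rp2 wp0
slot 4 (ALU): stall FU — free A0,Mu2,Ld1,B1 rp2 wp0
slot 5 (ALU): stall FU — free A0,Mu2,Ld1,B1 rp2 wp0
slot 6 (MUL): stall WR_PORT — free A0,Mu2,Ld1,B1 rp2 wp0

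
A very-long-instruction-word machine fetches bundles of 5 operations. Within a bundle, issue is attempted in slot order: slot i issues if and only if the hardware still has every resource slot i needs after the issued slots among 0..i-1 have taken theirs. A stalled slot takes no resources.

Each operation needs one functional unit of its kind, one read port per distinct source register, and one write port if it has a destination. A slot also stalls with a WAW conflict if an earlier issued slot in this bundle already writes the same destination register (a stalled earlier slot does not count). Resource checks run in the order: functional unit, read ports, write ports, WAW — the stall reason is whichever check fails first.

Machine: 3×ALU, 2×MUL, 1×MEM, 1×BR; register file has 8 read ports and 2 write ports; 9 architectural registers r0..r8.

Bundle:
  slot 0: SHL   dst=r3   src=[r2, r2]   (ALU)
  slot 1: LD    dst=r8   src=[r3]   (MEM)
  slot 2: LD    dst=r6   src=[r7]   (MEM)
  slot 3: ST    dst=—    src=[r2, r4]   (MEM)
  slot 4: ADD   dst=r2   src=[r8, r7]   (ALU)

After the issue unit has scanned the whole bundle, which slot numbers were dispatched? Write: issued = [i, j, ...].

[0] ALU needs rd=1 wr=1: ok; after: ALU=2 MUL=2 MEM=1 BR=1, R=7, W=1
[1] MEM needs rd=1 wr=1: ok; after: ALU=2 MUL=2 MEM=0 BR=1, R=6, W=0
[2] MEM needs rd=1 wr=1: FU; after: ALU=2 MUL=2 MEM=0 BR=1, R=6, W=0
[3] MEM needs rd=2 wr=0: FU; after: ALU=2 MUL=2 MEM=0 BR=1, R=6, W=0
[4] ALU needs rd=2 wr=1: WR_PORT; after: ALU=2 MUL=2 MEM=0 BR=1, R=6, W=0

issued = [0, 1]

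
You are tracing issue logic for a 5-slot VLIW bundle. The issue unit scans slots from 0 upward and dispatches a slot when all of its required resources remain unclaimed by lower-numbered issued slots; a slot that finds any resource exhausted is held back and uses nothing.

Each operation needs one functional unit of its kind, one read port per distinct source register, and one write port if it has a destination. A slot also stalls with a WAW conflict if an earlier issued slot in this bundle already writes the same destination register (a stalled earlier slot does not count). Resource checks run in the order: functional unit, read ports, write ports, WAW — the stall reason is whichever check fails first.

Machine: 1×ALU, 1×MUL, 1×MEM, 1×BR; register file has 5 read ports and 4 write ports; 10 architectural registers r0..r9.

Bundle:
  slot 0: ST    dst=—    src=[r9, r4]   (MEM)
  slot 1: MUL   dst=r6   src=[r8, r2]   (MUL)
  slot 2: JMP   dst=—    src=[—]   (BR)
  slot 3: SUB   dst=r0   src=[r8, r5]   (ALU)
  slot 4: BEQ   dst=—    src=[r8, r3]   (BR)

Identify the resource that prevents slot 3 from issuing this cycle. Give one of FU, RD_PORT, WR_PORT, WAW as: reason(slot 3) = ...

reason(slot 3) = RD_PORT

#0 MEM src=r9,r4 dispatched  <A:1 Mu:1 Ld:0 B:1 rd:3 wr:4>
#1 MUL src=r8,r2 dispatched  <A:1 Mu:0 Ld:0 B:1 rd:1 wr:3>
#2 BR src=- dispatched  <A:1 Mu:0 Ld:0 B:0 rd:1 wr:3>
#3 ALU src=r8,r5 held:RD_PORT  <A:1 Mu:0 Ld:0 B:0 rd:1 wr:3>
#4 BR src=r8,r3 held:FU  <A:1 Mu:0 Ld:0 B:0 rd:1 wr:3>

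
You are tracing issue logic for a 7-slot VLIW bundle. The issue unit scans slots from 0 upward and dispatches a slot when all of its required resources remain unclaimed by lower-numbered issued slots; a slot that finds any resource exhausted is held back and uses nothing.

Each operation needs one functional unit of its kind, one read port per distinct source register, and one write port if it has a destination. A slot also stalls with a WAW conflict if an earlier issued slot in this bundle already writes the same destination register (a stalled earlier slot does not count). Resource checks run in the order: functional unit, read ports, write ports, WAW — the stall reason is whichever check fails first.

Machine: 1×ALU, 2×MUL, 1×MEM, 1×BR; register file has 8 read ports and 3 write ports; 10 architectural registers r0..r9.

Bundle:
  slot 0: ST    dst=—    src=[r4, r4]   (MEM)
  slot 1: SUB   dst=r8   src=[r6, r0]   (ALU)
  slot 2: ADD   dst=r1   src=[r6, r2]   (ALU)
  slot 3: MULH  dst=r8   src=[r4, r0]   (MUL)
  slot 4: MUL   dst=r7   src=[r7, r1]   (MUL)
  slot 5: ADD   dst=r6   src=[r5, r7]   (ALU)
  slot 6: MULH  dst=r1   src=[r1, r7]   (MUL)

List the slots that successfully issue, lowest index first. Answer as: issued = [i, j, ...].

  0. MEM ⇒ go  {1A/2Mu/0Ld/1B | 7r 3w}
  1. ALU→r8 ⇒ go  {0A/2Mu/0Ld/1B | 5r 2w}
  2. ALU→r1 ⇒ no(FU)  {0A/2Mu/0Ld/1B | 5r 2w}
  3. MUL→r8 ⇒ no(WAW)  {0A/2Mu/0Ld/1B | 5r 2w}
  4. MUL→r7 ⇒ go  {0A/1Mu/0Ld/1B | 3r 1w}
  5. ALU→r6 ⇒ no(FU)  {0A/1Mu/0Ld/1B | 3r 1w}
  6. MUL→r1 ⇒ go  {0A/0Mu/0Ld/1B | 1r 0w}

issued = [0, 1, 4, 6]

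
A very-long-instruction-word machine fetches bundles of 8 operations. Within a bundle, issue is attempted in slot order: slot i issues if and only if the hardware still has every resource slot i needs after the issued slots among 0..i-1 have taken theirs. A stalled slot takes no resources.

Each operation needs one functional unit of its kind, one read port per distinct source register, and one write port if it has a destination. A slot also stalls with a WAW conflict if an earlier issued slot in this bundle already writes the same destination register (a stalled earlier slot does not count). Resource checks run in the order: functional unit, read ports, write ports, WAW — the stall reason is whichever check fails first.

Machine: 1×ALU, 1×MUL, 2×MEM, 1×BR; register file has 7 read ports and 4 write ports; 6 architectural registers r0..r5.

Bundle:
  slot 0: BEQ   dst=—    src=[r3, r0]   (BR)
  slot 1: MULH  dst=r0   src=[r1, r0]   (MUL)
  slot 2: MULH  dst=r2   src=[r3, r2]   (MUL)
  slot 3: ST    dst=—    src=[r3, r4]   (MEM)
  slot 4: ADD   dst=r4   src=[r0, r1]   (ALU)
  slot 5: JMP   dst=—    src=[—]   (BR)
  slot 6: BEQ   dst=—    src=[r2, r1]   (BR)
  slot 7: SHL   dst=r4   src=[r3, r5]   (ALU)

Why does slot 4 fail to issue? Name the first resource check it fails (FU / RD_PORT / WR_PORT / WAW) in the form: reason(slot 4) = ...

reason(slot 4) = RD_PORT

(0) want 1×BR +2rd +0wr — yes → AL1|MU1|ME2|BR0|rd5|wr4
(1) want 1×MUL +2rd +1wr — yes → AL1|MU0|ME2|BR0|rd3|wr3
(2) want 1×MUL +2rd +1wr — FU → AL1|MU0|ME2|BR0|rd3|wr3
(3) want 1×MEM +2rd +0wr — yes → AL1|MU0|ME1|BR0|rd1|wr3
(4) want 1×ALU +2rd +1wr — RD_PORT → AL1|MU0|ME1|BR0|rd1|wr3
(5) want 1×BR +0rd +0wr — FU → AL1|MU0|ME1|BR0|rd1|wr3
(6) want 1×BR +2rd +0wr — FU → AL1|MU0|ME1|BR0|rd1|wr3
(7) want 1×ALU +2rd +1wr — RD_PORT → AL1|MU0|ME1|BR0|rd1|wr3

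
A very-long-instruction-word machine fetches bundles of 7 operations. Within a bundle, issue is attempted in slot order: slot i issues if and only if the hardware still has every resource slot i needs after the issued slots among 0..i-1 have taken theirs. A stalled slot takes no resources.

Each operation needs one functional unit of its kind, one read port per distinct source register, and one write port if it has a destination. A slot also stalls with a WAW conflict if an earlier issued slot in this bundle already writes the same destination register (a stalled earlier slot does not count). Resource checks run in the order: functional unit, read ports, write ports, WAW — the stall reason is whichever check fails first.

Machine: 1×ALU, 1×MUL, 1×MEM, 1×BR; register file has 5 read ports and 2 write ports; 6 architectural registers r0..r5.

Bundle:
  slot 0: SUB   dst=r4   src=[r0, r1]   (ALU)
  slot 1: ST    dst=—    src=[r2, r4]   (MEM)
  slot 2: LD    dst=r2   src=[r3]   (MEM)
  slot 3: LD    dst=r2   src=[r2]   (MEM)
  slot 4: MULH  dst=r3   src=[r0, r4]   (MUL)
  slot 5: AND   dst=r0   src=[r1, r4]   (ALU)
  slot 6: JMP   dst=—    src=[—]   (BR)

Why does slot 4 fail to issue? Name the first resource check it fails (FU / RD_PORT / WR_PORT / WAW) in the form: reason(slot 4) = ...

slot 0 (ALU): ISSUE — free A0,Mu1,Ld1,B1 rp3 wp1
slot 1 (MEM): ISSUE — free A0,Mu1,Ld0,B1 rp1 wp1
slot 2 (MEM): stall FU — free A0,Mu1,Ld0,B1 rp1 wp1
slot 3 (MEM): stall FU — free A0,Mu1,Ld0,B1 rp1 wp1
slot 4 (MUL): stall RD_PORT — free A0,Mu1,Ld0,B1 rp1 wp1
slot 5 (ALU): stall FU — free A0,Mu1,Ld0,B1 rp1 wp1
slot 6 (BR): ISSUE — free A0,Mu1,Ld0,B0 rp1 wp1

reason(slot 4) = RD_PORT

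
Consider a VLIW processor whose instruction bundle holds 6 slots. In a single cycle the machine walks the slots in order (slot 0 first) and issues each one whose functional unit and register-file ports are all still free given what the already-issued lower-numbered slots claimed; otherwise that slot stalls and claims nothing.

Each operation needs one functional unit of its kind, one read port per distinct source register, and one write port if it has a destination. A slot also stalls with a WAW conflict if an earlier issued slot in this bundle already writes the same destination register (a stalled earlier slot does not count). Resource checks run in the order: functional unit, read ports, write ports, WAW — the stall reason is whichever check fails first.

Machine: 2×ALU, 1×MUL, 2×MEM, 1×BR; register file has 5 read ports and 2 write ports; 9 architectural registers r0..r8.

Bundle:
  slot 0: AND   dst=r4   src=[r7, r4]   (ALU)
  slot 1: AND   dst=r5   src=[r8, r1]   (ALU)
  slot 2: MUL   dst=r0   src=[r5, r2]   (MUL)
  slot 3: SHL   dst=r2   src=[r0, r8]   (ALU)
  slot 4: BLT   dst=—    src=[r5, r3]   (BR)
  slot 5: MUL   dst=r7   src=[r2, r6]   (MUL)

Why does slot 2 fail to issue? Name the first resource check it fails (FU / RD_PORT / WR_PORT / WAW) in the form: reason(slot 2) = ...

slot 0 (ALU): ISSUE — free A1,Mu1,Ld2,B1 rp3 wp1
slot 1 (ALU): ISSUE — free A0,Mu1,Ld2,B1 rp1 wp0
slot 2 (MUL): stall RD_PORT — free A0,Mu1,Ld2,B1 rp1 wp0
slot 3 (ALU): stall FU — free A0,Mu1,Ld2,B1 rp1 wp0
slot 4 (BR): stall RD_PORT — free A0,Mu1,Ld2,B1 rp1 wp0
slot 5 (MUL): stall RD_PORT — free A0,Mu1,Ld2,B1 rp1 wp0

reason(slot 2) = RD_PORT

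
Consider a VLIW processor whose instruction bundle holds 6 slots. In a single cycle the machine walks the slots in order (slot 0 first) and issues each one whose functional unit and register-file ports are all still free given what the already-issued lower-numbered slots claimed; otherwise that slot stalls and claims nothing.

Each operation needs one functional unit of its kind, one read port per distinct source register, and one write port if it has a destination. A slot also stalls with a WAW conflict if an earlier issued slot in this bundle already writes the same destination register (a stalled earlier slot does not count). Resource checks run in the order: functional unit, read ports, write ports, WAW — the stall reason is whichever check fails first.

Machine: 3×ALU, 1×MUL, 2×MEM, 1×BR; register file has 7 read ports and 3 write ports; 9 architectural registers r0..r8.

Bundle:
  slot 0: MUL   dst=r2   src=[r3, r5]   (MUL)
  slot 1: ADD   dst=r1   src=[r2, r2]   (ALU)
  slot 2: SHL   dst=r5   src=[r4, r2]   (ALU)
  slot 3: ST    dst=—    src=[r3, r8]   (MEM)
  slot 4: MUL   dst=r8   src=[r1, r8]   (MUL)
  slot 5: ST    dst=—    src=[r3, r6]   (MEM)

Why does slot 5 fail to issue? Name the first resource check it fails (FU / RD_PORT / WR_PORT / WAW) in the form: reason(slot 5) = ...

reason(slot 5) = RD_PORT

[0] MUL needs rd=2 wr=1: ok; after: ALU=3 MUL=0 MEM=2 BR=1, R=5, W=2
[1] ALU needs rd=1 wr=1: ok; after: ALU=2 MUL=0 MEM=2 BR=1, R=4, W=1
[2] ALU needs rd=2 wr=1: ok; after: ALU=1 MUL=0 MEM=2 BR=1, R=2, W=0
[3] MEM needs rd=2 wr=0: ok; after: ALU=1 MUL=0 MEM=1 BR=1, R=0, W=0
[4] MUL needs rd=2 wr=1: FU; after: ALU=1 MUL=0 MEM=1 BR=1, R=0, W=0
[5] MEM needs rd=2 wr=0: RD_PORT; after: ALU=1 MUL=0 MEM=1 BR=1, R=0, W=0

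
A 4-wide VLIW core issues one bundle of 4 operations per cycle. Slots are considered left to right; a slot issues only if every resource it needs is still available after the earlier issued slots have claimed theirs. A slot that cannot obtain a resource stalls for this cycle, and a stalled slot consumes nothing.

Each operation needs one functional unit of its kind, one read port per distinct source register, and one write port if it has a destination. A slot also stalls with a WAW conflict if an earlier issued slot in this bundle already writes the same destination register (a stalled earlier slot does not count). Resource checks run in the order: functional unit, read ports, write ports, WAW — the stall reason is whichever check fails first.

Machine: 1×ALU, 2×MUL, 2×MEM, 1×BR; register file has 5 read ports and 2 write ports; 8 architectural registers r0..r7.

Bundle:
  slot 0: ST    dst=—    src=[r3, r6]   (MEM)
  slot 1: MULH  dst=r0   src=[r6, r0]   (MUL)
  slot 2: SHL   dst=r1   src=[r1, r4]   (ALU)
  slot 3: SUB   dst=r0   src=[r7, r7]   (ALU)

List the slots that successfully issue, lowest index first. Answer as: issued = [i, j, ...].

issued = [0, 1]

#0 MEM src=r3,r6 dispatched  <A:1 Mu:2 Ld:1 B:1 rd:3 wr:2>
#1 MUL src=r6,r0 dispatched  <A:1 Mu:1 Ld:1 B:1 rd:1 wr:1>
#2 ALU src=r1,r4 held:RD_PORT  <A:1 Mu:1 Ld:1 B:1 rd:1 wr:1>
#3 ALU src=r7,r7 held:WAW  <A:1 Mu:1 Ld:1 B:1 rd:1 wr:1>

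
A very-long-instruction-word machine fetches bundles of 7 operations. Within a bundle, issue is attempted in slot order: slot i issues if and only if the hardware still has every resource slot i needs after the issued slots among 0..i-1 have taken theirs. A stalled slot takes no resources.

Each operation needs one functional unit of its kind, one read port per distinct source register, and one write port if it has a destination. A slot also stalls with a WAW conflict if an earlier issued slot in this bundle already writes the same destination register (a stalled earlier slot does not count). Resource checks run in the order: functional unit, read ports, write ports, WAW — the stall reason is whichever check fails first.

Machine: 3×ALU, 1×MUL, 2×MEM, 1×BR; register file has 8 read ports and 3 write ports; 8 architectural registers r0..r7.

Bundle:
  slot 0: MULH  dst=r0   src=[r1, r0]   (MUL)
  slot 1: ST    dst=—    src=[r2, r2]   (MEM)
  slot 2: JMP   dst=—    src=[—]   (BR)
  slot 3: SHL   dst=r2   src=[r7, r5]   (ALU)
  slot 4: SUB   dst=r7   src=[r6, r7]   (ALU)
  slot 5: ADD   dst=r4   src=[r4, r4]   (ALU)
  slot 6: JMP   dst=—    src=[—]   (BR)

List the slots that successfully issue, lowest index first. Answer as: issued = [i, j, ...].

issued = [0, 1, 2, 3, 4]

slot 0 (MUL): ISSUE — free A3,Mu0,Ld2,B1 rp6 wp2
slot 1 (MEM): ISSUE — free A3,Mu0,Ld1,B1 rp5 wp2
slot 2 (BR): ISSUE — free A3,Mu0,Ld1,B0 rp5 wp2
slot 3 (ALU): ISSUE — free A2,Mu0,Ld1,B0 rp3 wp1
slot 4 (ALU): ISSUE — free A1,Mu0,Ld1,B0 rp1 wp0
slot 5 (ALU): stall WR_PORT — free A1,Mu0,Ld1,B0 rp1 wp0
slot 6 (BR): stall FU — free A1,Mu0,Ld1,B0 rp1 wp0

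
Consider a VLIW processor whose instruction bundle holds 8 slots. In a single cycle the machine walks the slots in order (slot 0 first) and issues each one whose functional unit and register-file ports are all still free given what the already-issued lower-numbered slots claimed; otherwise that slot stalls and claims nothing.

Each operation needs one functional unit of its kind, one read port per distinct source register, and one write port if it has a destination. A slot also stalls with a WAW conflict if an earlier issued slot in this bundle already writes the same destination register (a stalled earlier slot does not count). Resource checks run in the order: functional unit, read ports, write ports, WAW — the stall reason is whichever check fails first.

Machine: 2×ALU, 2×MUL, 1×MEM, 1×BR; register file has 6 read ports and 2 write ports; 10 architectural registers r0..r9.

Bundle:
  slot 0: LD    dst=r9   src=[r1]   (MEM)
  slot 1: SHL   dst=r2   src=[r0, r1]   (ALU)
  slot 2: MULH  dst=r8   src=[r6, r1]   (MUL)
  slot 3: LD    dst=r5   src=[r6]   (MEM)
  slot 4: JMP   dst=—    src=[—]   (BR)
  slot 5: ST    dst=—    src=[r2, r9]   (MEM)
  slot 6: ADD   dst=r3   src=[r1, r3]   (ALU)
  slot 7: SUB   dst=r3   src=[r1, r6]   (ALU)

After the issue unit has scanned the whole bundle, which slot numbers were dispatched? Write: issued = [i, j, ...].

issued = [0, 1, 4]

  0. MEM→r9 ⇒ go  {2A/2Mu/0Ld/1B | 5r 1w}
  1. ALU→r2 ⇒ go  {1A/2Mu/0Ld/1B | 3r 0w}
  2. MUL→r8 ⇒ no(WR_PORT)  {1A/2Mu/0Ld/1B | 3r 0w}
  3. MEM→r5 ⇒ no(FU)  {1A/2Mu/0Ld/1B | 3r 0w}
  4. BR ⇒ go  {1A/2Mu/0Ld/0B | 3r 0w}
  5. MEM ⇒ no(FU)  {1A/2Mu/0Ld/0B | 3r 0w}
  6. ALU→r3 ⇒ no(WR_PORT)  {1A/2Mu/0Ld/0B | 3r 0w}
  7. ALU→r3 ⇒ no(WR_PORT)  {1A/2Mu/0Ld/0B | 3r 0w}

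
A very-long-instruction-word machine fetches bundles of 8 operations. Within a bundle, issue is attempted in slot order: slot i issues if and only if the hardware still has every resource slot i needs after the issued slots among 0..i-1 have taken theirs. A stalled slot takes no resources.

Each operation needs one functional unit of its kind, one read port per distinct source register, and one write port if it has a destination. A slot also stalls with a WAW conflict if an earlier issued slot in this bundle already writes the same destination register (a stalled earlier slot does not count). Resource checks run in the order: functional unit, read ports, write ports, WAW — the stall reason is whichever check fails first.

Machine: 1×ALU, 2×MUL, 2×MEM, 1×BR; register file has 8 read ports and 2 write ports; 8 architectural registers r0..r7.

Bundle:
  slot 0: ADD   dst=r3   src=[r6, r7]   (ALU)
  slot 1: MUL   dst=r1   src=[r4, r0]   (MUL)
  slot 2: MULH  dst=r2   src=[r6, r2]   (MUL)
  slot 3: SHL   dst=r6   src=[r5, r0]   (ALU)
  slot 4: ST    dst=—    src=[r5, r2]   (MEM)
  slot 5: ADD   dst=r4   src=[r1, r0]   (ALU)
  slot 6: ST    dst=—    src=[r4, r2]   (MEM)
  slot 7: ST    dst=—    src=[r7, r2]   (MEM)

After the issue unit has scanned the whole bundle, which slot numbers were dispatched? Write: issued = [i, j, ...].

issued = [0, 1, 4, 6]

  0. ALU→r3 ⇒ go  {0A/2Mu/2Ld/1B | 6r 1w}
  1. MUL→r1 ⇒ go  {0A/1Mu/2Ld/1B | 4r 0w}
  2. MUL→r2 ⇒ no(WR_PORT)  {0A/1Mu/2Ld/1B | 4r 0w}
  3. ALU→r6 ⇒ no(FU)  {0A/1Mu/2Ld/1B | 4r 0w}
  4. MEM ⇒ go  {0A/1Mu/1Ld/1B | 2r 0w}
  5. ALU→r4 ⇒ no(FU)  {0A/1Mu/1Ld/1B | 2r 0w}
  6. MEM ⇒ go  {0A/1Mu/0Ld/1B | 0r 0w}
  7. MEM ⇒ no(FU)  {0A/1Mu/0Ld/1B | 0r 0w}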